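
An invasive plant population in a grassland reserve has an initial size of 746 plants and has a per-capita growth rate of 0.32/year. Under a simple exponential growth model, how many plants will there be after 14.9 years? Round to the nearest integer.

N(t) = N₀·e^(rt) = 746 × e^(0.32×14.9) = 746 × e^4.768.
e^4.768 ≈ 117.68, so N ≈ 746 × 117.68 = 87792.

87792 plants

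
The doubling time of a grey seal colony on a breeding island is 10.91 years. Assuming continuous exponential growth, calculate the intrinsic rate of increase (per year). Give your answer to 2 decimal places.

0.06 per year

r = ln(2)/t_d = 0.6931/10.91 = 0.063533.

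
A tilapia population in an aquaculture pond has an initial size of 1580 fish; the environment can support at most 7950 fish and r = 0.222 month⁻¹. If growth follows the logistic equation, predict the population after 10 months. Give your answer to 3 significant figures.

5530 fish

A = (K − N₀)/N₀ = (7950 − 1580)/1580 = 4.0316.
N(t) = K/(1 + A·e^(−rt)) = 7950/(1 + 4.0316×e^(−0.222×10)).
e^(−2.22) = 0.10861; denominator = 1 + 4.0316×0.10861 = 1.4379.
N = 7950/1.4379 = 5529.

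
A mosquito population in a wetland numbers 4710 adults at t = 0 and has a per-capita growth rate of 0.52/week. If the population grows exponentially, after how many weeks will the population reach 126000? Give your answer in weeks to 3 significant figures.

6.32 weeks

Set N₀·e^(rt) = 126000: e^(0.52·t) = 126000/4710 = 26.752.
0.52·t = ln(26.752) = 3.2866, so t = 3.2866/0.52 = 6.3204.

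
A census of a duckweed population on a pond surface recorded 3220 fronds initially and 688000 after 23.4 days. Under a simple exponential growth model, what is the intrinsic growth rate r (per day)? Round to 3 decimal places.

0.229 per day

From N(t) = N₀·e^(rt): e^(r·23.4) = 688000/3220 = 213.66.
r·23.4 = ln(213.66) = 5.3644, so r = 5.3644/23.4 = 0.22925.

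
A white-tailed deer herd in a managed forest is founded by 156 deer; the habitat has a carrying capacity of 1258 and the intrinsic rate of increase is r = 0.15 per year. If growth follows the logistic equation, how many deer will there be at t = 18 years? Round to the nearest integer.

A = (K − N₀)/N₀ = (1258 − 156)/156 = 7.0641.
N(t) = K/(1 + A·e^(−rt)) = 1258/(1 + 7.0641×e^(−0.15×18)).
e^(−2.7) = 0.067206; denominator = 1 + 7.0641×0.067206 = 1.4747.
N = 1258/1.4747 = 853.028.

853 deer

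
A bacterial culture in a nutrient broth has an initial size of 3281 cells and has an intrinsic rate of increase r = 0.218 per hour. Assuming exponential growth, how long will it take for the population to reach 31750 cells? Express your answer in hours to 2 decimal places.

Set N₀·e^(rt) = 31750: e^(0.218·t) = 31750/3281 = 9.6769.
0.218·t = ln(9.6769) = 2.2697, so t = 2.2697/0.218 = 10.412.

10.41 hours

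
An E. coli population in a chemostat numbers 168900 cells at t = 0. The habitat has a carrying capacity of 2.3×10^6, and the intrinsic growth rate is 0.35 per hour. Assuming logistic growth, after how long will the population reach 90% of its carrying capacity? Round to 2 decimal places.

13.52 hours

A = (K − N₀)/N₀ = (2.3×10^6 − 168900)/168900 = 12.618.
Solve 2.3×10^6/(1 + 12.618·e^(−0.35t)) = 2.07×10^6: 1 + 12.618·e^(−0.35t) = 1.1111, so e^(−0.35t) = 0.00880609.
−0.35·t = ln(0.00880609) = -4.7323, so t = 4.7323/0.35 = 13.521.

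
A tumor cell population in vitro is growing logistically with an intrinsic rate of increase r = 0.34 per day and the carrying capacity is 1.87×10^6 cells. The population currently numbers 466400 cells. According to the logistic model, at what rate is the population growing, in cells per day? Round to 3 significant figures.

dN/dt = rN(1 − N/K) = 0.34 × 466400 × (1 − 466400/1.87×10^6).
1 − 466400/1.87×10^6 = 0.75059; dN/dt = 0.34 × 466400 × 0.75059 = 1.19025×10^5.

119000 cells per day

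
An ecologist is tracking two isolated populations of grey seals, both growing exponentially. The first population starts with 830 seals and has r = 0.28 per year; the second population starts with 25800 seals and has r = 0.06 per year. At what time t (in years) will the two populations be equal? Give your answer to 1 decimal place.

15.6 years

Set 830·e^(0.28t) = 25800·e^(0.06t).
e^((0.28 − 0.06)t) = 25800/830 → e^(0.22·t) = 31.084.
0.22·t = ln(31.084) = 3.4367, so t = 3.4367/0.22 = 15.621.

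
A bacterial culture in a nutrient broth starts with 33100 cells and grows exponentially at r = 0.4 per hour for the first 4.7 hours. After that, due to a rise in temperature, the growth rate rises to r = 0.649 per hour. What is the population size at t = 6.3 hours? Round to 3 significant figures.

Phase 1: N(4.7) = 33100·e^(0.4×4.7) = 33100·e^1.88 = 216921.
Phase 2 runs for 6.3 − 4.7 = 1.6 hours at r = 0.649.
N(6.3) = 216921·e^(0.649×1.6) = 216921·e^1.038 = 612735.

613000 cells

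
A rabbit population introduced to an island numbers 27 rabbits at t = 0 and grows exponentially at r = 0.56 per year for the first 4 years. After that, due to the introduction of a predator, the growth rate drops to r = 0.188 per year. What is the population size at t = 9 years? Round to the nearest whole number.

Phase 1: N(4) = 27·e^(0.56×4) = 27·e^2.24 = 253.62.
Phase 2 runs for 9 − 4 = 5 years at r = 0.188.
N(9) = 253.62·e^(0.188×5) = 253.62·e^0.94 = 649.262.

649 rabbits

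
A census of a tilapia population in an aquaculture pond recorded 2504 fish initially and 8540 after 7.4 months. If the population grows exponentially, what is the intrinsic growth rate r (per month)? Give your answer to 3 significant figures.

From N(t) = N₀·e^(rt): e^(r·7.4) = 8540/2504 = 3.4105.
r·7.4 = ln(3.4105) = 1.2269, so r = 1.2269/7.4 = 0.16579.

0.166 per month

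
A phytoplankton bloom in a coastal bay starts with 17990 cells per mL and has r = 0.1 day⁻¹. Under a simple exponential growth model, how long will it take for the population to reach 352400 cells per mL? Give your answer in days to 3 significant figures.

29.7 days

Set N₀·e^(rt) = 352400: e^(0.1·t) = 352400/17990 = 19.589.
0.1·t = ln(19.589) = 2.975, so t = 2.975/0.1 = 29.75.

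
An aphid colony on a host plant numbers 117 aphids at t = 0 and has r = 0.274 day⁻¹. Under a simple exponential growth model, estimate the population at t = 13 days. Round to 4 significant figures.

N(t) = N₀·e^(rt) = 117 × e^(0.274×13) = 117 × e^3.562.
e^3.562 ≈ 35.234, so N ≈ 117 × 35.234 = 4122.33.

4122 aphids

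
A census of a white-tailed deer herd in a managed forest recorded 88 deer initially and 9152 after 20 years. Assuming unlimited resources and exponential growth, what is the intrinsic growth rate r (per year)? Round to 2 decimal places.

From N(t) = N₀·e^(rt): e^(r·20) = 9152/88 = 104.
r·20 = ln(104) = 4.6444, so r = 4.6444/20 = 0.23222.

0.23 per year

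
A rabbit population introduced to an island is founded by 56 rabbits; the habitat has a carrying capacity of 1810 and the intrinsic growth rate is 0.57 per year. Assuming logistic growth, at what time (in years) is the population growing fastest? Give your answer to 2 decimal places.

6.04 years

Logistic growth is fastest at N = K/2 = 905.
A = (K − N₀)/N₀ = 31.321. Set K/(1 + A·e^(−rt)) = K/2 → A·e^(−rt) = 1.
e^(−0.57t) = 1/31.321 = 0.031927, so t = ln(31.321)/0.57 = 3.4443/0.57 = 6.0426.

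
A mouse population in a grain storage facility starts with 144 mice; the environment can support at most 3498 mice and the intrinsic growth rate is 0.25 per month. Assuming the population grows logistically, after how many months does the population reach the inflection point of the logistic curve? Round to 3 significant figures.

12.6 months

Logistic growth is fastest at N = K/2 = 1749.
A = (K − N₀)/N₀ = 23.292. Set K/(1 + A·e^(−rt)) = K/2 → A·e^(−rt) = 1.
e^(−0.25t) = 1/23.292 = 0.0429338, so t = ln(23.292)/0.25 = 3.1481/0.25 = 12.592.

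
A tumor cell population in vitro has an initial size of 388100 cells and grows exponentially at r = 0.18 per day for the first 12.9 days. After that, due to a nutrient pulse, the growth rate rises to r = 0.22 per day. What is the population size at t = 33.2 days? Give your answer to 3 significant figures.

Phase 1: N(12.9) = 388100·e^(0.18×12.9) = 388100·e^2.322 = 3.957085×10^6.
Phase 2 runs for 33.2 − 12.9 = 20.3 days at r = 0.22.
N(33.2) = 3.957085×10^6·e^(0.22×20.3) = 3.957085×10^6·e^4.466 = 3.442981×10^8.

344000000 cells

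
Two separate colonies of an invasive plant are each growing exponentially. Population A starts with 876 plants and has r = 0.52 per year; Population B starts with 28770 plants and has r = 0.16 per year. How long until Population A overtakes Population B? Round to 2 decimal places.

9.70 years

Set 876·e^(0.52t) = 28770·e^(0.16t).
e^((0.52 − 0.16)t) = 28770/876 → e^(0.36·t) = 32.842.
0.36·t = ln(32.842) = 3.4917, so t = 3.4917/0.36 = 9.6992.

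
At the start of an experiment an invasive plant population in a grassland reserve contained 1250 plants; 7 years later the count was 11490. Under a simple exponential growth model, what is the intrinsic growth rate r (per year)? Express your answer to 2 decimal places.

0.32 per year

From N(t) = N₀·e^(rt): e^(r·7) = 11490/1250 = 9.192.
r·7 = ln(9.192) = 2.2183, so r = 2.2183/7 = 0.3169.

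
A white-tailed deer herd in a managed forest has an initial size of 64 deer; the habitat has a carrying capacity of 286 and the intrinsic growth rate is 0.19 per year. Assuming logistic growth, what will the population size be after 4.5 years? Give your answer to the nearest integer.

A = (K − N₀)/N₀ = (286 − 64)/64 = 3.4688.
N(t) = K/(1 + A·e^(−rt)) = 286/(1 + 3.4688×e^(−0.19×4.5)).
e^(−0.855) = 0.42528; denominator = 1 + 3.4688×0.42528 = 2.4752.
N = 286/2.4752 = 115.546.

116 deer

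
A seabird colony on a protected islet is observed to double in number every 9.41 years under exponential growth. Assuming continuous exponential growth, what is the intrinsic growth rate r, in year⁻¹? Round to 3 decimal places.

0.074 per year

r = ln(2)/t_d = 0.6931/9.41 = 0.073661.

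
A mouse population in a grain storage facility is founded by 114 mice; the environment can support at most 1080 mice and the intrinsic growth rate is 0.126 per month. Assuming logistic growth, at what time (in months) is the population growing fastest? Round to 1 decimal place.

17.0 months

Logistic growth is fastest at N = K/2 = 540.
A = (K − N₀)/N₀ = 8.4737. Set K/(1 + A·e^(−rt)) = K/2 → A·e^(−rt) = 1.
e^(−0.126t) = 1/8.4737 = 0.118012, so t = ln(8.4737)/0.126 = 2.137/0.126 = 16.96.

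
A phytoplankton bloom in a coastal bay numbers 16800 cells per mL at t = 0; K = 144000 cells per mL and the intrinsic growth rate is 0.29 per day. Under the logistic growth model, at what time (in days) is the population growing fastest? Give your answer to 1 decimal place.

Logistic growth is fastest at N = K/2 = 72000.
A = (K − N₀)/N₀ = 7.5714. Set K/(1 + A·e^(−rt)) = K/2 → A·e^(−rt) = 1.
e^(−0.29t) = 1/7.5714 = 0.132075, so t = ln(7.5714)/0.29 = 2.0244/0.29 = 6.9806.

7.0 days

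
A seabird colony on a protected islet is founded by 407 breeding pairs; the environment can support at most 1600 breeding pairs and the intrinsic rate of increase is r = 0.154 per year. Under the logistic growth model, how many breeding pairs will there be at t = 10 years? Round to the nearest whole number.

983 breeding pairs

A = (K − N₀)/N₀ = (1600 − 407)/407 = 2.9312.
N(t) = K/(1 + A·e^(−rt)) = 1600/(1 + 2.9312×e^(−0.154×10)).
e^(−1.54) = 0.21438; denominator = 1 + 2.9312×0.21438 = 1.6284.
N = 1600/1.6284 = 982.563.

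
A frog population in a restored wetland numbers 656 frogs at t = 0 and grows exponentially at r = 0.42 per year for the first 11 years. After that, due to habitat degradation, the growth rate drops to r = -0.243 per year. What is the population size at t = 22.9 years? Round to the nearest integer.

Phase 1: N(11) = 656·e^(0.42×11) = 656·e^4.62 = 66580.1.
Phase 2 runs for 22.9 − 11 = 11.9 years at r = -0.243.
N(22.9) = 66580.1·e^(-0.243×11.9) = 66580.1·e^-2.892 = 3693.98.

3694 frogs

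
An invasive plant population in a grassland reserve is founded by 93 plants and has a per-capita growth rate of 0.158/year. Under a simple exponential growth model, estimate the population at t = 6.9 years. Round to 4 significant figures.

276.7 plants

N(t) = N₀·e^(rt) = 93 × e^(0.158×6.9) = 93 × e^1.09.
e^1.09 ≈ 2.9749, so N ≈ 93 × 2.9749 = 276.663.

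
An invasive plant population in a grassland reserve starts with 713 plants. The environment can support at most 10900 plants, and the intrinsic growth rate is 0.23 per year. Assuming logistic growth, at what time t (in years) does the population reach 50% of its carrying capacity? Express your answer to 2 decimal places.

11.56 years

A = (K − N₀)/N₀ = (10900 − 713)/713 = 14.288.
Solve 10900/(1 + 14.288·e^(−0.23t)) = 5450: 1 + 14.288·e^(−0.23t) = 2, so e^(−0.23t) = 0.0699912.
−0.23·t = ln(0.0699912) = -2.6594, so t = 2.6594/0.23 = 11.563.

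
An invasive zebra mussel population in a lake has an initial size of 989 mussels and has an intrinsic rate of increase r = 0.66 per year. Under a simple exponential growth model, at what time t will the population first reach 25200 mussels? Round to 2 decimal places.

Set N₀·e^(rt) = 25200: e^(0.66·t) = 25200/989 = 25.48.
0.66·t = ln(25.48) = 3.2379, so t = 3.2379/0.66 = 4.9059.

4.91 years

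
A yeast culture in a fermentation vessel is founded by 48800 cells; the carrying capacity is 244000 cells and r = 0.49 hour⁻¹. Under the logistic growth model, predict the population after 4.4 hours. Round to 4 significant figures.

166800 cells

A = (K − N₀)/N₀ = (244000 − 48800)/48800 = 4.
N(t) = K/(1 + A·e^(−rt)) = 244000/(1 + 4×e^(−0.49×4.4)).
e^(−2.156) = 0.11579; denominator = 1 + 4×0.11579 = 1.4631.
N = 244000/1.4631 = 166764.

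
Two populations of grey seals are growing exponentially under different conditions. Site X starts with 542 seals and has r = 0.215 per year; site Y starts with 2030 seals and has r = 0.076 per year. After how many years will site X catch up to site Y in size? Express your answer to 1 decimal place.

9.5 years

Set 542·e^(0.215t) = 2030·e^(0.076t).
e^((0.215 − 0.076)t) = 2030/542 → e^(0.139·t) = 3.7454.
0.139·t = ln(3.7454) = 1.3205, so t = 1.3205/0.139 = 9.5002.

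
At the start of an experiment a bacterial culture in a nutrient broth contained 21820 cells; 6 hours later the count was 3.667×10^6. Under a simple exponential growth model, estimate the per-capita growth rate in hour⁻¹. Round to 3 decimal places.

0.854 per hour

From N(t) = N₀·e^(rt): e^(r·6) = 3.667×10^6/21820 = 168.06.
r·6 = ln(168.06) = 5.1243, so r = 5.1243/6 = 0.85405.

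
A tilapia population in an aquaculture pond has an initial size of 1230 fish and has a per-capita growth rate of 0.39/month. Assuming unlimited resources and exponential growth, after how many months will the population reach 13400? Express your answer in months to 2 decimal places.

6.12 months

Set N₀·e^(rt) = 13400: e^(0.39·t) = 13400/1230 = 10.894.
0.39·t = ln(10.894) = 2.3882, so t = 2.3882/0.39 = 6.1237.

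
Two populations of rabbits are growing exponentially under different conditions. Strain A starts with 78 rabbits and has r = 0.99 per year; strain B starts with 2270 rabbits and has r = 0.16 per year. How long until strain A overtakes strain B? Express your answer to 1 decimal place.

4.1 years

Set 78·e^(0.99t) = 2270·e^(0.16t).
e^((0.99 − 0.16)t) = 2270/78 → e^(0.83·t) = 29.103.
0.83·t = ln(29.103) = 3.3708, so t = 3.3708/0.83 = 4.0612.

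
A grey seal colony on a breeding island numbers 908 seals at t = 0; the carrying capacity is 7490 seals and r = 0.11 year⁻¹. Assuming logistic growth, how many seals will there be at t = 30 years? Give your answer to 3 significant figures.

A = (K − N₀)/N₀ = (7490 − 908)/908 = 7.2489.
N(t) = K/(1 + A·e^(−rt)) = 7490/(1 + 7.2489×e^(−0.11×30)).
e^(−3.3) = 0.036883; denominator = 1 + 7.2489×0.036883 = 1.2674.
N = 7490/1.2674 = 5909.91.

5910 seals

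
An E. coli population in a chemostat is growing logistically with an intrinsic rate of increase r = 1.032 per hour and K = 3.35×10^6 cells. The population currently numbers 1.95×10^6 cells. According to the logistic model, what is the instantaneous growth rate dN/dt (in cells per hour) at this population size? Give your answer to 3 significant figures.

dN/dt = rN(1 − N/K) = 1.032 × 1.95×10^6 × (1 − 1.95×10^6/3.35×10^6).
1 − 1.95×10^6/3.35×10^6 = 0.41791; dN/dt = 1.032 × 1.95×10^6 × 0.41791 = 8.41003×10^5.

841000 cells per hour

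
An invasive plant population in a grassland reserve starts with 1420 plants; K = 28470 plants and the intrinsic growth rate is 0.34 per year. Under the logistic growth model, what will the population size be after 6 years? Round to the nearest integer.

A = (K − N₀)/N₀ = (28470 − 1420)/1420 = 19.049.
N(t) = K/(1 + A·e^(−rt)) = 28470/(1 + 19.049×e^(−0.34×6)).
e^(−2.04) = 0.13003; denominator = 1 + 19.049×0.13003 = 3.477.
N = 28470/3.477 = 8188.2.

8188 plants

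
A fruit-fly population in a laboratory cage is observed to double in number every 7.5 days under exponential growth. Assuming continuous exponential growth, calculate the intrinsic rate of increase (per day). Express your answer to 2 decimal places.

0.09 per day

r = ln(2)/t_d = 0.6931/7.5 = 0.09242.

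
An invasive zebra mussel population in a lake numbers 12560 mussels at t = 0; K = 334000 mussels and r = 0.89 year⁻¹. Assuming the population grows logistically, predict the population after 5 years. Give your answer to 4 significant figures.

257100 mussels

A = (K − N₀)/N₀ = (334000 − 12560)/12560 = 25.592.
N(t) = K/(1 + A·e^(−rt)) = 334000/(1 + 25.592×e^(−0.89×5)).
e^(−4.45) = 0.011679; denominator = 1 + 25.592×0.011679 = 1.2989.
N = 334000/1.2989 = 257144.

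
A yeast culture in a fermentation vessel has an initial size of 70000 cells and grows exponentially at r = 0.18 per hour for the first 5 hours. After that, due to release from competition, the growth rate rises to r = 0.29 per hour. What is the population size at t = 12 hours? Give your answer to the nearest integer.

1310934 cells

Phase 1: N(5) = 70000·e^(0.18×5) = 70000·e^0.9 = 172172.
Phase 2 runs for 12 − 5 = 7 hours at r = 0.29.
N(12) = 172172·e^(0.29×7) = 172172·e^2.03 = 1.310934×10^6.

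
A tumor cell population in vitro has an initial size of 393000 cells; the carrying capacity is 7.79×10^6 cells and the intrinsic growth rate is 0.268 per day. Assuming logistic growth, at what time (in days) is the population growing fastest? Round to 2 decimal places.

Logistic growth is fastest at N = K/2 = 3.895×10^6.
A = (K − N₀)/N₀ = 18.822. Set K/(1 + A·e^(−rt)) = K/2 → A·e^(−rt) = 1.
e^(−0.268t) = 1/18.822 = 0.0531296, so t = ln(18.822)/0.268 = 2.935/0.268 = 10.952.

10.95 days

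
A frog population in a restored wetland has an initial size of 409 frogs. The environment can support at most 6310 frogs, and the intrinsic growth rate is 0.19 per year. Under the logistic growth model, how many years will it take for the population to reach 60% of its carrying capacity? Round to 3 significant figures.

A = (K − N₀)/N₀ = (6310 − 409)/409 = 14.428.
Solve 6310/(1 + 14.428·e^(−0.19t)) = 3786: 1 + 14.428·e^(−0.19t) = 1.6667, so e^(−0.19t) = 0.0462069.
−0.19·t = ln(0.0462069) = -3.0746, so t = 3.0746/0.19 = 16.182.

16.2 years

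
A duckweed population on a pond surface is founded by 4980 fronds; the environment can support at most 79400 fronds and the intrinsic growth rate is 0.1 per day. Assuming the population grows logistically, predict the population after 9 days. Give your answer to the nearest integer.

11222 fronds

A = (K − N₀)/N₀ = (79400 − 4980)/4980 = 14.944.
N(t) = K/(1 + A·e^(−rt)) = 79400/(1 + 14.944×e^(−0.1×9)).
e^(−0.9) = 0.40657; denominator = 1 + 14.944×0.40657 = 7.0757.
N = 79400/7.0757 = 11221.5.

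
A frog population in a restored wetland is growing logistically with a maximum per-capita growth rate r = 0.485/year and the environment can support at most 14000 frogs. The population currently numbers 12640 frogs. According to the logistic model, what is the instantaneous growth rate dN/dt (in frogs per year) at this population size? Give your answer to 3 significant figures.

dN/dt = rN(1 − N/K) = 0.485 × 12640 × (1 − 12640/14000).
1 − 12640/14000 = 0.097143; dN/dt = 0.485 × 12640 × 0.097143 = 595.52.

596 frogs per year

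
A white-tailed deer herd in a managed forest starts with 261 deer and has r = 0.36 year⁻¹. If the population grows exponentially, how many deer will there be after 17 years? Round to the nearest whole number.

118720 deer

N(t) = N₀·e^(rt) = 261 × e^(0.36×17) = 261 × e^6.12.
e^6.12 ≈ 454.86, so N ≈ 261 × 454.86 = 118720.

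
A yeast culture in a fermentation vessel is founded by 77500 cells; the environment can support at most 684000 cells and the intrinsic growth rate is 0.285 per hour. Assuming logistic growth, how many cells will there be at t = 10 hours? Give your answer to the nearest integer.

470854 cells

A = (K − N₀)/N₀ = (684000 − 77500)/77500 = 7.8258.
N(t) = K/(1 + A·e^(−rt)) = 684000/(1 + 7.8258×e^(−0.285×10)).
e^(−2.85) = 0.057844; denominator = 1 + 7.8258×0.057844 = 1.4527.
N = 684000/1.4527 = 470854.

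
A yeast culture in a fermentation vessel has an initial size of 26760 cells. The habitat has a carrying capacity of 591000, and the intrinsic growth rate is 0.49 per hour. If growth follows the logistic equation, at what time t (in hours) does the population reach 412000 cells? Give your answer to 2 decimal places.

A = (K − N₀)/N₀ = (591000 − 26760)/26760 = 21.085.
Solve 591000/(1 + 21.085·e^(−0.49t)) = 412000: 1 + 21.085·e^(−0.49t) = 1.4345, so e^(−0.49t) = 0.0206053.
−0.49·t = ln(0.0206053) = -3.8822, so t = 3.8822/0.49 = 7.9229.

7.92 hours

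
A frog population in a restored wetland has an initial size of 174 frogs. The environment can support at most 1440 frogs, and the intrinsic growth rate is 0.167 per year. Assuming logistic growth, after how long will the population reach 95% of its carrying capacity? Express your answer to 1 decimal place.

29.5 years

A = (K − N₀)/N₀ = (1440 − 174)/174 = 7.2759.
Solve 1440/(1 + 7.2759·e^(−0.167t)) = 1368: 1 + 7.2759·e^(−0.167t) = 1.0526, so e^(−0.167t) = 0.00723372.
−0.167·t = ln(0.00723372) = -4.929, so t = 4.929/0.167 = 29.515.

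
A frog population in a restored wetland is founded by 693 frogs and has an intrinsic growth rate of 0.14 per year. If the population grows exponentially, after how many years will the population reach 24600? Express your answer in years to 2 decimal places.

25.50 years

Set N₀·e^(rt) = 24600: e^(0.14·t) = 24600/693 = 35.498.
0.14·t = ln(35.498) = 3.5695, so t = 3.5695/0.14 = 25.496.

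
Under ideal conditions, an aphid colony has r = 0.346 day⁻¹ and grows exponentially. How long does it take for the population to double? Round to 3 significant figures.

Doubling time t_d = ln(2)/r = 0.6931/0.346 = 2.0033.

2.00 days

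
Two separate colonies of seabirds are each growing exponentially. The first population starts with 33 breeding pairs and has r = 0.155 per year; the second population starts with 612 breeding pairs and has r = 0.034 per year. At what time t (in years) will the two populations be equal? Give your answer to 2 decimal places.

24.13 years

Set 33·e^(0.155t) = 612·e^(0.034t).
e^((0.155 − 0.034)t) = 612/33 → e^(0.121·t) = 18.545.
0.121·t = ln(18.545) = 2.9202, so t = 2.9202/0.121 = 24.134.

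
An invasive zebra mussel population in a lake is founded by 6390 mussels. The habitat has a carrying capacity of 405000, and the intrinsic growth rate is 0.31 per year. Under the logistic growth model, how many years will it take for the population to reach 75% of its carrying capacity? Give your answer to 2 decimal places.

A = (K − N₀)/N₀ = (405000 − 6390)/6390 = 62.38.
Solve 405000/(1 + 62.38·e^(−0.31t)) = 303750: 1 + 62.38·e^(−0.31t) = 1.3333, so e^(−0.31t) = 0.00534357.
−0.31·t = ln(0.00534357) = -5.2319, so t = 5.2319/0.31 = 16.877.

16.88 years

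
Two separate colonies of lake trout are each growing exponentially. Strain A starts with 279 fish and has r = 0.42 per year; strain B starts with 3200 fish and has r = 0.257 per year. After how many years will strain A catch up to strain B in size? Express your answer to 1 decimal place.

Set 279·e^(0.42t) = 3200·e^(0.257t).
e^((0.42 − 0.257)t) = 3200/279 → e^(0.163·t) = 11.47.
0.163·t = ln(11.47) = 2.4397, so t = 2.4397/0.163 = 14.967.

15.0 years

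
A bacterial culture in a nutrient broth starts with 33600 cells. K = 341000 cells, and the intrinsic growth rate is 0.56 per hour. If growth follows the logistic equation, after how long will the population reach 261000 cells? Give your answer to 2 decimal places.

6.06 hours

A = (K − N₀)/N₀ = (341000 − 33600)/33600 = 9.1488.
Solve 341000/(1 + 9.1488·e^(−0.56t)) = 261000: 1 + 9.1488·e^(−0.56t) = 1.3065, so e^(−0.56t) = 0.0335031.
−0.56·t = ln(0.0335031) = -3.3961, so t = 3.3961/0.56 = 6.0645.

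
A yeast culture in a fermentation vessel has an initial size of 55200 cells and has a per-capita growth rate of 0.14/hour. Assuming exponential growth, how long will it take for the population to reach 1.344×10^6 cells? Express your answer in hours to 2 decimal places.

22.80 hours

Set N₀·e^(rt) = 1.344×10^6: e^(0.14·t) = 1.344×10^6/55200 = 24.348.
0.14·t = ln(24.348) = 3.1924, so t = 3.1924/0.14 = 22.803.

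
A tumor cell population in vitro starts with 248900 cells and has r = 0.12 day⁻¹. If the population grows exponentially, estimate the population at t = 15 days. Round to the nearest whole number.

N(t) = N₀·e^(rt) = 248900 × e^(0.12×15) = 248900 × e^1.8.
e^1.8 ≈ 6.0496, so N ≈ 248900 × 6.0496 = 1.505757×10^6.

1505757 cells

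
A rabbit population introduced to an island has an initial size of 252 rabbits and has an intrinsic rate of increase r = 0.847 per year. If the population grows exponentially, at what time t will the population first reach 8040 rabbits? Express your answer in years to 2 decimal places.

Set N₀·e^(rt) = 8040: e^(0.847·t) = 8040/252 = 31.905.
0.847·t = ln(31.905) = 3.4628, so t = 3.4628/0.847 = 4.0883.

4.09 years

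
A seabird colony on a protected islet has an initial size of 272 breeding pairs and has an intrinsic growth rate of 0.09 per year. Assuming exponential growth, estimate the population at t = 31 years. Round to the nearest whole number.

N(t) = N₀·e^(rt) = 272 × e^(0.09×31) = 272 × e^2.79.
e^2.79 ≈ 16.281, so N ≈ 272 × 16.281 = 4428.44.

4428 breeding pairs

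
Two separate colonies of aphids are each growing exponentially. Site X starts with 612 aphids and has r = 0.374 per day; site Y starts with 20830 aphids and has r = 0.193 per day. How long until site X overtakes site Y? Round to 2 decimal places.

Set 612·e^(0.374t) = 20830·e^(0.193t).
e^((0.374 − 0.193)t) = 20830/612 → e^(0.181·t) = 34.036.
0.181·t = ln(34.036) = 3.5274, so t = 3.5274/0.181 = 19.488.

19.49 days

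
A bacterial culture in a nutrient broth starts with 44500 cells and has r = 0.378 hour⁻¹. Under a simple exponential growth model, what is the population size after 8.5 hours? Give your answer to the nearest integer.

N(t) = N₀·e^(rt) = 44500 × e^(0.378×8.5) = 44500 × e^3.213.
e^3.213 ≈ 24.854, so N ≈ 44500 × 24.854 = 1.105982×10^6.

1105982 cells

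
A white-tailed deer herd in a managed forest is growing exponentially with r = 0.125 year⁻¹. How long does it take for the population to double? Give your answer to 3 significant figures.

5.55 years

Doubling time t_d = ln(2)/r = 0.6931/0.125 = 5.5452.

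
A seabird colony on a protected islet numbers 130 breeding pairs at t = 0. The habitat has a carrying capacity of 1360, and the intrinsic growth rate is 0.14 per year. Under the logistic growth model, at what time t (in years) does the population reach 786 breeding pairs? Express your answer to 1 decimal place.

A = (K − N₀)/N₀ = (1360 − 130)/130 = 9.4615.
Solve 1360/(1 + 9.4615·e^(−0.14t)) = 786: 1 + 9.4615·e^(−0.14t) = 1.7303, so e^(−0.14t) = 0.0771841.
−0.14·t = ln(0.0771841) = -2.5616, so t = 2.5616/0.14 = 18.297.

18.3 years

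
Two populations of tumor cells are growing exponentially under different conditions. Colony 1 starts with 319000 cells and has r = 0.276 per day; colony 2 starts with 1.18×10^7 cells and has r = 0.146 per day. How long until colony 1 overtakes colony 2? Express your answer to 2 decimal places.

Set 319000·e^(0.276t) = 1.18×10^7·e^(0.146t).
e^((0.276 − 0.146)t) = 1.18×10^7/319000 → e^(0.13·t) = 36.991.
0.13·t = ln(36.991) = 3.6107, so t = 3.6107/0.13 = 27.774.

27.77 days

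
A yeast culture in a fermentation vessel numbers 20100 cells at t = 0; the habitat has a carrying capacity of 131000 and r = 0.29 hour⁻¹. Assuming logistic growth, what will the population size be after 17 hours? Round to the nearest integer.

A = (K − N₀)/N₀ = (131000 − 20100)/20100 = 5.5174.
N(t) = K/(1 + A·e^(−rt)) = 131000/(1 + 5.5174×e^(−0.29×17)).
e^(−4.93) = 0.0072265; denominator = 1 + 5.5174×0.0072265 = 1.0399.
N = 131000/1.0399 = 125977.

125977 cells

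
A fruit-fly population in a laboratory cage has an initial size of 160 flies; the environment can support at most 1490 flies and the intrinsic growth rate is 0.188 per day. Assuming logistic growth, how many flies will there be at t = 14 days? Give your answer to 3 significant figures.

A = (K − N₀)/N₀ = (1490 − 160)/160 = 8.3125.
N(t) = K/(1 + A·e^(−rt)) = 1490/(1 + 8.3125×e^(−0.188×14)).
e^(−2.632) = 0.071934; denominator = 1 + 8.3125×0.071934 = 1.598.
N = 1490/1.598 = 932.442.

932 flies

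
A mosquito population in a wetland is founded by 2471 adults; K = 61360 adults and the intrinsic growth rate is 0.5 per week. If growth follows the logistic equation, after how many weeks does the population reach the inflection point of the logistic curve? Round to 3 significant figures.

6.34 weeks

Logistic growth is fastest at N = K/2 = 30680.
A = (K − N₀)/N₀ = 23.832. Set K/(1 + A·e^(−rt)) = K/2 → A·e^(−rt) = 1.
e^(−0.5t) = 1/23.832 = 0.0419603, so t = ln(23.832)/0.5 = 3.171/0.5 = 6.3421.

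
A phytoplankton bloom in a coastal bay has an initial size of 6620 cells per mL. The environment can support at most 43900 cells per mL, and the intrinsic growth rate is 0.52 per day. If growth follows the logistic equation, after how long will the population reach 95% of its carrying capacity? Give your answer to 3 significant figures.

8.99 days

A = (K − N₀)/N₀ = (43900 − 6620)/6620 = 5.6314.
Solve 43900/(1 + 5.6314·e^(−0.52t)) = 41705: 1 + 5.6314·e^(−0.52t) = 1.0526, so e^(−0.52t) = 0.00934606.
−0.52·t = ln(0.00934606) = -4.6728, so t = 4.6728/0.52 = 8.9862.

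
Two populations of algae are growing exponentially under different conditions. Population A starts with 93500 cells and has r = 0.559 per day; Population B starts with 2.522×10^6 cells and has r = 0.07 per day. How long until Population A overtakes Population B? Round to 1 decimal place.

Set 93500·e^(0.559t) = 2.522×10^6·e^(0.07t).
e^((0.559 − 0.07)t) = 2.522×10^6/93500 → e^(0.489·t) = 26.973.
0.489·t = ln(26.973) = 3.2948, so t = 3.2948/0.489 = 6.7379.

6.7 days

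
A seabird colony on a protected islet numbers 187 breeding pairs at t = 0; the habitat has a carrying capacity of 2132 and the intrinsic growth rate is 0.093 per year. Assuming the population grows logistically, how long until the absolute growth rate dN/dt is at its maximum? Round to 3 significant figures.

25.2 years

Logistic growth is fastest at N = K/2 = 1066.
A = (K − N₀)/N₀ = 10.401. Set K/(1 + A·e^(−rt)) = K/2 → A·e^(−rt) = 1.
e^(−0.093t) = 1/10.401 = 0.096144, so t = ln(10.401)/0.093 = 2.3419/0.093 = 25.182.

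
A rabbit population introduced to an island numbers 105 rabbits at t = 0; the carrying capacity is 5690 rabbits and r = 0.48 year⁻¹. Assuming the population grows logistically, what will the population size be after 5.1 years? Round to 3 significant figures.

A = (K − N₀)/N₀ = (5690 − 105)/105 = 53.19.
N(t) = K/(1 + A·e^(−rt)) = 5690/(1 + 53.19×e^(−0.48×5.1)).
e^(−2.448) = 0.086466; denominator = 1 + 53.19×0.086466 = 5.5992.
N = 5690/5.5992 = 1016.22.

1020 rabbits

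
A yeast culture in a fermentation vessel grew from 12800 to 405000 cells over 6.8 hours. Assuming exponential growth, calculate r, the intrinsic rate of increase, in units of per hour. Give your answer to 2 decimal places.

From N(t) = N₀·e^(rt): e^(r·6.8) = 405000/12800 = 31.641.
r·6.8 = ln(31.641) = 3.4544, so r = 3.4544/6.8 = 0.50801.

0.51 per hour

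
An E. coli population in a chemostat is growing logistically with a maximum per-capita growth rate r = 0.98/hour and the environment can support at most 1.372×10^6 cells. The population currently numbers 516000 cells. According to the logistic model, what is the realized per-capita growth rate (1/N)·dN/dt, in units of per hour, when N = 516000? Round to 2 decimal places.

(1/N)·dN/dt = r(1 − N/K) = 0.98 × (1 − 516000/1.372×10^6).
= 0.98 × 0.62391 = 0.61143.

0.61 per hour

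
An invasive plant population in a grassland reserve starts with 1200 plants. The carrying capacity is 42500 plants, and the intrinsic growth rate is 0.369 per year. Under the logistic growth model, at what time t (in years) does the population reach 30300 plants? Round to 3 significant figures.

12.1 years

A = (K − N₀)/N₀ = (42500 − 1200)/1200 = 34.417.
Solve 42500/(1 + 34.417·e^(−0.369t)) = 30300: 1 + 34.417·e^(−0.369t) = 1.4026, so e^(−0.369t) = 0.011699.
−0.369·t = ln(0.011699) = -4.4483, so t = 4.4483/0.369 = 12.055.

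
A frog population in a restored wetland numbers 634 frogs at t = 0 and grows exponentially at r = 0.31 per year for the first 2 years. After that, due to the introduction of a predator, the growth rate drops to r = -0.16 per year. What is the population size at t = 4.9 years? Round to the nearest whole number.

741 frogs

Phase 1: N(2) = 634·e^(0.31×2) = 634·e^0.62 = 1178.56.
Phase 2 runs for 4.9 − 2 = 2.9 years at r = -0.16.
N(4.9) = 1178.56·e^(-0.16×2.9) = 1178.56·e^-0.464 = 741.036.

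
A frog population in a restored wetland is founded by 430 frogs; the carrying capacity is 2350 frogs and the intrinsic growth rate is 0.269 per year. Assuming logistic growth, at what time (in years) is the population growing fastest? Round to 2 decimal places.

5.56 years

Logistic growth is fastest at N = K/2 = 1175.
A = (K − N₀)/N₀ = 4.4651. Set K/(1 + A·e^(−rt)) = K/2 → A·e^(−rt) = 1.
e^(−0.269t) = 1/4.4651 = 0.223958, so t = ln(4.4651)/0.269 = 1.4963/0.269 = 5.5624.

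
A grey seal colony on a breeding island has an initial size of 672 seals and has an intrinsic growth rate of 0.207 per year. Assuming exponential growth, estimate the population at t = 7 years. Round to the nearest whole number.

2862 seals

N(t) = N₀·e^(rt) = 672 × e^(0.207×7) = 672 × e^1.449.
e^1.449 ≈ 4.2589, so N ≈ 672 × 4.2589 = 2861.95.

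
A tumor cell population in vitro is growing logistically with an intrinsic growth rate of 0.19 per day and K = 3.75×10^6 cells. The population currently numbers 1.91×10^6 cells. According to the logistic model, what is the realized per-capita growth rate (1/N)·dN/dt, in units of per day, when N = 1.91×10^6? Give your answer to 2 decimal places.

(1/N)·dN/dt = r(1 − N/K) = 0.19 × (1 − 1.91×10^6/3.75×10^6).
= 0.19 × 0.49067 = 0.093227.

0.09 per day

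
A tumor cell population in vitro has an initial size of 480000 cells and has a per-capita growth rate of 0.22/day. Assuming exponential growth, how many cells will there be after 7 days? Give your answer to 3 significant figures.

N(t) = N₀·e^(rt) = 480000 × e^(0.22×7) = 480000 × e^1.54.
e^1.54 ≈ 4.6646, so N ≈ 480000 × 4.6646 = 2.239003×10^6.

2240000 cells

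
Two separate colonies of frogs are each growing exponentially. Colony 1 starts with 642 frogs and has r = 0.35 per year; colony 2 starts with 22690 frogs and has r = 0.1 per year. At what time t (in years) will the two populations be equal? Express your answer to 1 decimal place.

Set 642·e^(0.35t) = 22690·e^(0.1t).
e^((0.35 − 0.1)t) = 22690/642 → e^(0.25·t) = 35.343.
0.25·t = ln(35.343) = 3.5651, so t = 3.5651/0.25 = 14.26.

14.3 years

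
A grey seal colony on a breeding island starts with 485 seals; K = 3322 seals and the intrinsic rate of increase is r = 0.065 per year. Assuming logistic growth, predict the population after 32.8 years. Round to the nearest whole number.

1961 seals

A = (K − N₀)/N₀ = (3322 − 485)/485 = 5.8495.
N(t) = K/(1 + A·e^(−rt)) = 3322/(1 + 5.8495×e^(−0.065×32.8)).
e^(−2.132) = 0.1186; denominator = 1 + 5.8495×0.1186 = 1.6937.
N = 3322/1.6937 = 1961.33.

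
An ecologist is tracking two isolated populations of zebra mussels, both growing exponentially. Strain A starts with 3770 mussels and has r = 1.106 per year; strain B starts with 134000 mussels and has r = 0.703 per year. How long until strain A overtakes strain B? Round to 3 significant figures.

Set 3770·e^(1.106t) = 134000·e^(0.703t).
e^((1.106 − 0.703)t) = 134000/3770 → e^(0.403·t) = 35.544.
0.403·t = ln(35.544) = 3.5708, so t = 3.5708/0.403 = 8.8605.

8.86 years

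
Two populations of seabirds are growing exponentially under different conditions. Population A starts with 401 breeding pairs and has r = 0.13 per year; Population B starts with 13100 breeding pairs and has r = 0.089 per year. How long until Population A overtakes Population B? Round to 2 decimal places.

85.03 years

Set 401·e^(0.13t) = 13100·e^(0.089t).
e^((0.13 − 0.089)t) = 13100/401 → e^(0.041·t) = 32.668.
0.041·t = ln(32.668) = 3.4864, so t = 3.4864/0.041 = 85.034.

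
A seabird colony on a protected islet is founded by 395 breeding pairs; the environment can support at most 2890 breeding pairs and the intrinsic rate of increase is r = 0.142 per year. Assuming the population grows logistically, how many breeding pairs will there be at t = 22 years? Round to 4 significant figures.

2262 breeding pairs

A = (K − N₀)/N₀ = (2890 − 395)/395 = 6.3165.
N(t) = K/(1 + A·e^(−rt)) = 2890/(1 + 6.3165×e^(−0.142×22)).
e^(−3.124) = 0.043981; denominator = 1 + 6.3165×0.043981 = 1.2778.
N = 2890/1.2778 = 2261.69.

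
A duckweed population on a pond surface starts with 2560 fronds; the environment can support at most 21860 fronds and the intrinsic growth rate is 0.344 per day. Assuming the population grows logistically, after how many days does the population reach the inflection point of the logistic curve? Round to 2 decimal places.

5.87 days

Logistic growth is fastest at N = K/2 = 10930.
A = (K − N₀)/N₀ = 7.5391. Set K/(1 + A·e^(−rt)) = K/2 → A·e^(−rt) = 1.
e^(−0.344t) = 1/7.5391 = 0.132642, so t = ln(7.5391)/0.344 = 2.0201/0.344 = 5.8724.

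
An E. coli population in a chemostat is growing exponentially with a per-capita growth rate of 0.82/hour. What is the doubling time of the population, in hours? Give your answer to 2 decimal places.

Doubling time t_d = ln(2)/r = 0.6931/0.82 = 0.8453.

0.85 hours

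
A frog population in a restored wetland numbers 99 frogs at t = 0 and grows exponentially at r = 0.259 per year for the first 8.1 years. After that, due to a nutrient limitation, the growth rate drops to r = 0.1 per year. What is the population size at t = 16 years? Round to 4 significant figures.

Phase 1: N(8.1) = 99·e^(0.259×8.1) = 99·e^2.098 = 806.755.
Phase 2 runs for 16 − 8.1 = 7.9 years at r = 0.1.
N(16) = 806.755·e^(0.1×7.9) = 806.755·e^0.79 = 1777.6.

1778 frogs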